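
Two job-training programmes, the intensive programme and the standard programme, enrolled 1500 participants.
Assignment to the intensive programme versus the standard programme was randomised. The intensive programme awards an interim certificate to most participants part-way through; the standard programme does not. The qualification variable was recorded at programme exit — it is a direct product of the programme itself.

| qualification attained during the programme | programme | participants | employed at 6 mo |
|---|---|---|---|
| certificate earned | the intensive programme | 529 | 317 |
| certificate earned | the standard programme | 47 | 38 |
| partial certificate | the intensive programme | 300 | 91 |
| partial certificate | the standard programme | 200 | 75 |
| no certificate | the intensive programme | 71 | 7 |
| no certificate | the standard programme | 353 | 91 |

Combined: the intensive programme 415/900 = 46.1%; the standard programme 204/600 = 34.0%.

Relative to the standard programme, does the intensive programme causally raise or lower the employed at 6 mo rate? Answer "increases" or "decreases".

increases

Within every qualification attained during the programme level the standard programme has the higher rate, yet pooled the intensive programme does — Simpson's reversal.
Qualification attained during the programme lies on the pathway programme → qualification attained during the programme → outcome, so adjusting for it blocks the indirect effect. For the total causal effect of programme, use the unadjusted pooled rates.
Pooled: the intensive programme 46.1% vs the standard programme 34.0%; the intensive programme is higher overall.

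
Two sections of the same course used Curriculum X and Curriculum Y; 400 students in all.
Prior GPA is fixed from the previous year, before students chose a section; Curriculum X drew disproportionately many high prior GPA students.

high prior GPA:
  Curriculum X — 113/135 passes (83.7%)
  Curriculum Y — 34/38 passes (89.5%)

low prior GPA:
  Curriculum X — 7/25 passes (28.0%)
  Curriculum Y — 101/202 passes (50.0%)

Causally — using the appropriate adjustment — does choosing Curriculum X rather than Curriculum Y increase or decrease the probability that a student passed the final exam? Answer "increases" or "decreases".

Nothing the teaching method does changes prior GPA band; the imbalance is an allocation artefact. With prior GPA band also predicting the outcome, the pooled figure is confounded, and the within-stratum comparison is the causal one.
Within each level — high prior GPA: 83.7% vs 89.5%; low prior GPA: 28.0% vs 50.0% — Curriculum Y is higher every time.

decreases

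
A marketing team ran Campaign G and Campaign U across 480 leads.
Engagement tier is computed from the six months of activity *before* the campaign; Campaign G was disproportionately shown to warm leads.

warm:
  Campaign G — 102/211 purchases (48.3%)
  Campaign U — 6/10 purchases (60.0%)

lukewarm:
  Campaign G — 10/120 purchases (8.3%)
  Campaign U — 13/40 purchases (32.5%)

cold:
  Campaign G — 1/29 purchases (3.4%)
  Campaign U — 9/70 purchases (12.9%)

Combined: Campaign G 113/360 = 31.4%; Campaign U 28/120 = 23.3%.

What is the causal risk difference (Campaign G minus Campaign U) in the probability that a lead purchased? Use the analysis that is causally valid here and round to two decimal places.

Here engagement tier is a common cause — it drives both which campaign a case falls under and the outcome. The crude comparison mixes populations; the stratum-specific rates are the causally relevant ones.
Adjusting over the population distribution of engagement tier: 0.460·(0.483−0.600) + 0.333·(0.083−0.325) + 0.206·(0.034−0.129) = -0.154.

-0.15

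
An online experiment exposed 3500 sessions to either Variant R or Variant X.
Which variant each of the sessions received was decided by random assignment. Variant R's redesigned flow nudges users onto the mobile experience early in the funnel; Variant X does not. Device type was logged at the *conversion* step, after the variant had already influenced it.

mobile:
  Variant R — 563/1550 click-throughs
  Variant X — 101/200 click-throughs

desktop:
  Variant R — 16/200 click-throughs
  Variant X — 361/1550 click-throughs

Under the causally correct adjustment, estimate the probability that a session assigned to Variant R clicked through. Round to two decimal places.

0.33

Within every device type level Variant X has the higher rate, yet pooled Variant R does — Simpson's reversal.
Stratifying would compare variants among sessions the variants themselves sorted into device type groups — a form of selection on an intermediate. The unconditioned pooled rates give the total causal effect.
So P(outcome | do(Variant R)) is just the pooled rate for Variant R: 579/1750 = 0.331.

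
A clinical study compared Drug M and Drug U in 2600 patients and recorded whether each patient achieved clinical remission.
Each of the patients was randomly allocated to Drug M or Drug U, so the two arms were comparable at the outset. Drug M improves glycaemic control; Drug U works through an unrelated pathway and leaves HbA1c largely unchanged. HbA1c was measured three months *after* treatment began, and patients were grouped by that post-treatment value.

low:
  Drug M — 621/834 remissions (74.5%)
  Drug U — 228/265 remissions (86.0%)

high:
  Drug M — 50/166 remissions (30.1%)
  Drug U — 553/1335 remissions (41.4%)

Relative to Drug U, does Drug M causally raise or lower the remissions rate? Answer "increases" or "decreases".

increases

Because the drug influences HbA1c, HbA1c is a post-treatment mediator, not a confounder. Stratifying on it would bias the estimate; the causal effect is the crude pooled difference.
Pooled: Drug M 67.1% vs Drug U 48.8%; Drug M is higher overall.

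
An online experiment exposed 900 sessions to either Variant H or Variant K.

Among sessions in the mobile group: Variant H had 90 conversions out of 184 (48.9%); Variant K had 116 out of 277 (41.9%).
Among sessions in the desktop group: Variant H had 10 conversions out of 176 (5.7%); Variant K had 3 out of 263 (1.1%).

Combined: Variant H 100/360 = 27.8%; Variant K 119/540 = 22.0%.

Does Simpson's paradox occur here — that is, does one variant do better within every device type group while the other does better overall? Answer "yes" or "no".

Within each device type level (mobile 48.9% vs 41.9%; desktop 5.7% vs 1.1%), Variant H has the higher rate every time. Pooled: 27.8% vs 22.0% — Variant H has the higher rate overall. They agree.

no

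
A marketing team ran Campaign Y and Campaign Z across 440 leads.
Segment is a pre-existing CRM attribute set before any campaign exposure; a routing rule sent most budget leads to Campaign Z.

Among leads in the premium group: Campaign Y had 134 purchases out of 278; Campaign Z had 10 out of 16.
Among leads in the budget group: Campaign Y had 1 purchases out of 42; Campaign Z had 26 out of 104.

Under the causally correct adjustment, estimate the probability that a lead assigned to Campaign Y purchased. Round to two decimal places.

0.33

The customer segment-specific comparison favours Campaign Z throughout, but the pooled figures favour Campaign Y. The question is whether to condition on customer segment.
The imbalance in customer segment arose from how leads were allocated, not from anything the campaign did; and customer segment independently affects the outcome. The pooled gap is confounded — condition on customer segment.
Standardising Campaign Y to the population customer segment mix: 0.668·134/278 + 0.332·1/42 = 0.330.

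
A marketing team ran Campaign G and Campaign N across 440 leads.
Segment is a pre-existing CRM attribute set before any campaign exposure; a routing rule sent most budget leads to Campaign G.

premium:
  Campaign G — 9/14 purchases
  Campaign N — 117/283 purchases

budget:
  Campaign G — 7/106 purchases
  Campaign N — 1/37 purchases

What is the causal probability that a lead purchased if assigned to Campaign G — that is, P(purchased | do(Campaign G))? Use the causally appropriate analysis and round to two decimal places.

0.46

Within every customer segment level Campaign G has the higher rate, yet pooled Campaign N does — Simpson's reversal.
The imbalance in customer segment arose from how leads were allocated, not from anything the campaign did; and customer segment independently affects the outcome. The pooled gap is confounded — condition on customer segment.
Standardising Campaign G to the population customer segment mix: 0.675·9/14 + 0.325·7/106 = 0.455.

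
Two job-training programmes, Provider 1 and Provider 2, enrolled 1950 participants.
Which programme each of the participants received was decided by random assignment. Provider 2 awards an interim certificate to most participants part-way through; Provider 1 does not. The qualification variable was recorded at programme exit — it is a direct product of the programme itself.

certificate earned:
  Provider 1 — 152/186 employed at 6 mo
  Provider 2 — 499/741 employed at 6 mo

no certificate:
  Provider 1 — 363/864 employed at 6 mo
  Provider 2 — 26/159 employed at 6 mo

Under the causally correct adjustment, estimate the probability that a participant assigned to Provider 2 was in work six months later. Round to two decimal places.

Qualification attained during the programme is downstream of the programme. One should not condition on a consequence of treatment, so the overall rates are the right comparison.
So P(outcome | do(Provider 2)) is just the pooled rate for Provider 2: 525/900 = 0.583.

0.58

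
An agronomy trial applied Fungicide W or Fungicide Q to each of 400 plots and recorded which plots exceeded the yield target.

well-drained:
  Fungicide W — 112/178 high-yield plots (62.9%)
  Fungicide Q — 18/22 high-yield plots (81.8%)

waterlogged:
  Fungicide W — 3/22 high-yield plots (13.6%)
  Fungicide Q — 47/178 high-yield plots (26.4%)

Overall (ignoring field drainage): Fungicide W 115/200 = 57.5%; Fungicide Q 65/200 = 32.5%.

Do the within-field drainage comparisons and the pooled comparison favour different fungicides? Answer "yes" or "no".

Within each field drainage level (well-drained 62.9% vs 81.8%; waterlogged 13.6% vs 26.4%), Fungicide Q has the higher rate every time. Pooled: 57.5% vs 32.5% — Fungicide W has the higher rate overall. The two comparisons disagree.

yes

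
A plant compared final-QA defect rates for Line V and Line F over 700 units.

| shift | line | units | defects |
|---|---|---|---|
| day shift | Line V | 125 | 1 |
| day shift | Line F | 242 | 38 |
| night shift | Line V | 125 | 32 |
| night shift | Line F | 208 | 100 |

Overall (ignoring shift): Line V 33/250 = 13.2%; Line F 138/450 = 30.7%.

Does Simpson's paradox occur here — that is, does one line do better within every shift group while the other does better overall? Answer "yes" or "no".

Within each shift level (day shift 0.8% vs 15.7%; night shift 25.6% vs 48.1%), Line V has the lower rate every time. Pooled: 13.2% vs 30.7% — Line V has the lower rate overall. They agree.

no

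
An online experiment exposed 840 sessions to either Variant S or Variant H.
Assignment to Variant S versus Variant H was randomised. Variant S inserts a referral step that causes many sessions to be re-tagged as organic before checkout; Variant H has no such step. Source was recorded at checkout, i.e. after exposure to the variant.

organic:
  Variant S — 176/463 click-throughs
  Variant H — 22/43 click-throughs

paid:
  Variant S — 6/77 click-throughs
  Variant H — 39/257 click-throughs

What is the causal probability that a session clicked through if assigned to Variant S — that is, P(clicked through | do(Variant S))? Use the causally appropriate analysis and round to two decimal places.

0.34

The stratified and pooled comparisons disagree (Variant H wins within each traffic source; Variant S wins overall), so the answer turns on the causal role of traffic source.
Stratifying would compare variants among sessions the variants themselves sorted into traffic source groups — a form of selection on an intermediate. The unconditioned pooled rates give the total causal effect.
So P(outcome | do(Variant S)) is just the pooled rate for Variant S: 182/540 = 0.337.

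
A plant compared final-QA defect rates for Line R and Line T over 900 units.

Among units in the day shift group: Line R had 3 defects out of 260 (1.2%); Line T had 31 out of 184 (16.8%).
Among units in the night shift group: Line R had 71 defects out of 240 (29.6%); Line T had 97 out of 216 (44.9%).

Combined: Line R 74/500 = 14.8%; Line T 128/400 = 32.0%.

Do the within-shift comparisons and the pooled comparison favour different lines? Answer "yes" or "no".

Within each shift level (day shift 1.2% vs 16.8%; night shift 29.6% vs 44.9%), Line R has the lower rate every time. Pooled: 14.8% vs 32.0% — Line R has the lower rate overall. They agree.

no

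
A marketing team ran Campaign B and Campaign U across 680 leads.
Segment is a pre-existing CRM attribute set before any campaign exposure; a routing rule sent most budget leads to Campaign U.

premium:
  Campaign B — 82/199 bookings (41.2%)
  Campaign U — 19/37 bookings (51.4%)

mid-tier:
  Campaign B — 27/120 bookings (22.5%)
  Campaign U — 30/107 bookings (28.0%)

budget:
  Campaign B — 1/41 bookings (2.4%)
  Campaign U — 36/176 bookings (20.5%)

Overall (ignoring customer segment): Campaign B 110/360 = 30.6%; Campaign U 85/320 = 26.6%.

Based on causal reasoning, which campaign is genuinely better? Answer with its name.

Within every customer segment level Campaign U has the higher rate, yet pooled Campaign B does — Simpson's reversal.
Here customer segment is a common cause — it drives both which campaign a case falls under and the outcome. The crude comparison mixes populations; the stratum-specific rates are the causally relevant ones.
Within each level — premium: 41.2% vs 51.4%; mid-tier: 22.5% vs 28.0%; budget: 2.4% vs 20.5% — Campaign U is higher every time.

Campaign U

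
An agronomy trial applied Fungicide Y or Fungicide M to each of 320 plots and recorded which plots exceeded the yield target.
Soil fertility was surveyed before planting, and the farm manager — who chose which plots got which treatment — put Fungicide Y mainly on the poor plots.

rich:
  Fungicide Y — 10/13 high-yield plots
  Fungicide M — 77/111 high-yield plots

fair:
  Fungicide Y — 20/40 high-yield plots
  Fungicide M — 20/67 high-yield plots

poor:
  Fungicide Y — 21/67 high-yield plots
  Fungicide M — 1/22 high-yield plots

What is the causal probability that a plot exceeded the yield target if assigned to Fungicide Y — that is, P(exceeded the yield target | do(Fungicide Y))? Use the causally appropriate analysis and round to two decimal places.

0.55

The stratified and pooled comparisons disagree (Fungicide Y wins within each soil fertility; Fungicide M wins overall), so the answer turns on the causal role of soil fertility.
Since soil fertility is a pre-existing factor (not a product of the fungicide) and it affects the outcome on its own, it is a confounder. The stratified rates, not the pooled rate, identify the causal effect.
Standardising Fungicide Y to the population soil fertility mix: 0.388·10/13 + 0.334·20/40 + 0.278·21/67 = 0.552.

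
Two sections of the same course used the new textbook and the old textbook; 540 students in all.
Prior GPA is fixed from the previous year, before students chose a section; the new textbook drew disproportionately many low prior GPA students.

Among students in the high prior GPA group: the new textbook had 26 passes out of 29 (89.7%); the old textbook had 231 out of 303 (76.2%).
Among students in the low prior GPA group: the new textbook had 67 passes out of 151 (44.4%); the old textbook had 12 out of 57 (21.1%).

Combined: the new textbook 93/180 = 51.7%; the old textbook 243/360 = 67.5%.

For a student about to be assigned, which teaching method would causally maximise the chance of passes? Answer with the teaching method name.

Prior GPA band is set before the teaching method has any effect — it is not caused by the teaching method — and it independently drives the outcome. That makes it a confounder, so the causal comparison is within prior GPA band levels.
Within each level — high prior GPA: 89.7% vs 76.2%; low prior GPA: 44.4% vs 21.1% — the new textbook is higher every time.

the new textbook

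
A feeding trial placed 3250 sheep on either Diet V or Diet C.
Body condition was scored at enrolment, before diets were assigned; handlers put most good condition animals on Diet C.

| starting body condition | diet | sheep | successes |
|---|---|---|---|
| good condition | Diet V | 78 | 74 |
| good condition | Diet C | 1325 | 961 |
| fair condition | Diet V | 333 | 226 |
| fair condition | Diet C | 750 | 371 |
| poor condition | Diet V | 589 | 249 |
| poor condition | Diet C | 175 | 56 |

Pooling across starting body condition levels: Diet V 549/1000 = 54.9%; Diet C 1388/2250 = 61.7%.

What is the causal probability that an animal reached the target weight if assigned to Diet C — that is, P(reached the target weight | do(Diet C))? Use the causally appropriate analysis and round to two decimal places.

Since starting body condition is a pre-existing factor (not a product of the diet) and it affects the outcome on its own, it is a confounder. The stratified rates, not the pooled rate, identify the causal effect.
Standardising Diet C to the population starting body condition mix: 0.432·961/1325 + 0.333·371/750 + 0.235·56/175 = 0.553.

0.55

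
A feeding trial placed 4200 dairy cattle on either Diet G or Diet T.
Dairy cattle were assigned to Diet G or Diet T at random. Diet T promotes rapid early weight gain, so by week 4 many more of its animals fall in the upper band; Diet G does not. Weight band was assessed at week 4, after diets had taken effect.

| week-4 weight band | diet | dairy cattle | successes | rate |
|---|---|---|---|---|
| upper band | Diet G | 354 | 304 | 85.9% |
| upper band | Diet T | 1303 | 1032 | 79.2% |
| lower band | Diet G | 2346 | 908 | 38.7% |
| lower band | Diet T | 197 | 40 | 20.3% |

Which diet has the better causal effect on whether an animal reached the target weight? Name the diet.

Diet T

Diet G is higher inside every week-4 weight band stratum but Diet T is higher in aggregate. Whether to stratify depends on how week-4 weight band relates to the diet.
Week-4 weight band here is a post-treatment variable shaped by the diet; conditioning on it would introduce bias rather than remove it. The overall comparison is the causal one.
Pooled: Diet G 44.9% vs Diet T 71.5%; Diet T is higher overall.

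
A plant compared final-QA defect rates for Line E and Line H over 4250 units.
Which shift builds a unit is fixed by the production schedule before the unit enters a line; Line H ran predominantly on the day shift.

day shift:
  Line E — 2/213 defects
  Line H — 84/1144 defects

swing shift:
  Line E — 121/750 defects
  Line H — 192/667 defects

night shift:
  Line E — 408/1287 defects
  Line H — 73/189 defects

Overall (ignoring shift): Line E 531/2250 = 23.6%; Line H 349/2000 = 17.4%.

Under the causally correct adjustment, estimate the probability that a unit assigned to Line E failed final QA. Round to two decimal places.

0.17

The stratified and pooled comparisons disagree (Line E wins within each shift; Line H wins overall), so the answer turns on the causal role of shift.
Since shift is a pre-existing factor (not a product of the line) and it affects the outcome on its own, it is a confounder. The stratified rates, not the pooled rate, identify the causal effect.
Standardising Line E to the population shift mix: 0.319·2/213 + 0.333·121/750 + 0.347·408/1287 = 0.167.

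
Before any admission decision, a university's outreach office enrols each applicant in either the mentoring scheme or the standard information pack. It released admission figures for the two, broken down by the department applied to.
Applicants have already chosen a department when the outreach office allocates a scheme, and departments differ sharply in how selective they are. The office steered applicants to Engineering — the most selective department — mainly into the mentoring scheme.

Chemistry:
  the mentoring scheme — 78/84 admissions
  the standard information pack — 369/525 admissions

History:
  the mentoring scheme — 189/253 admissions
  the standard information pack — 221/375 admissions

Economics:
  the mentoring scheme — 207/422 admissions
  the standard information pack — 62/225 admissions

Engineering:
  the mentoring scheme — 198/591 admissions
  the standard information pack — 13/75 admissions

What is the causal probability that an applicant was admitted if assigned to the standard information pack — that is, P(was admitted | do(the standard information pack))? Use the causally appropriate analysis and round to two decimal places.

the mentoring scheme is higher inside every department stratum but the standard information pack is higher in aggregate. Whether to stratify depends on how department relates to the outreach scheme.
The imbalance in department arose from how applicants were allocated, not from anything the outreach scheme did; and department independently affects the outcome. The pooled gap is confounded — condition on department.
Standardising the standard information pack to the population department mix: 0.239·369/525 + 0.246·221/375 + 0.254·62/225 + 0.261·13/75 = 0.428.

0.43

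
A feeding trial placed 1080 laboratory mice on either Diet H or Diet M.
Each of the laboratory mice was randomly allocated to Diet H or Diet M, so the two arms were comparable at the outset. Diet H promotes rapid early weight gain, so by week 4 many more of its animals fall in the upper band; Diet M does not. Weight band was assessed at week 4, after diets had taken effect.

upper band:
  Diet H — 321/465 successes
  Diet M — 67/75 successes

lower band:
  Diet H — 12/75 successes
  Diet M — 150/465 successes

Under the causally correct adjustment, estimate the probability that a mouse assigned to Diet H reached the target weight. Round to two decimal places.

Week-4 weight band is recorded after the diet and is itself shifted by it — it sits on the causal path from diet to outcome. Conditioning on a mediator would strip out part of the effect we want; the pooled comparison gives the total causal effect.
So P(outcome | do(Diet H)) is just the pooled rate for Diet H: 333/540 = 0.617.

0.62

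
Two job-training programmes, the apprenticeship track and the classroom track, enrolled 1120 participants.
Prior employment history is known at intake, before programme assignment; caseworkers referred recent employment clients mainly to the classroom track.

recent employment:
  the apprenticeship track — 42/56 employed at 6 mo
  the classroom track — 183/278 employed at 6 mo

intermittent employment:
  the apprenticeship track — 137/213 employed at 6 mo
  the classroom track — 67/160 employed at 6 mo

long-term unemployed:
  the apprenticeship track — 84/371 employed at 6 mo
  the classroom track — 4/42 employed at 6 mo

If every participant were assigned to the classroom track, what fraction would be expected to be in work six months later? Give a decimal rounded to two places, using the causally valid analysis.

Since prior employment history is a pre-existing factor (not a product of the programme) and it affects the outcome on its own, it is a confounder. The stratified rates, not the pooled rate, identify the causal effect.
Standardising the classroom track to the population prior employment history mix: 0.298·183/278 + 0.333·67/160 + 0.369·4/42 = 0.371.

0.37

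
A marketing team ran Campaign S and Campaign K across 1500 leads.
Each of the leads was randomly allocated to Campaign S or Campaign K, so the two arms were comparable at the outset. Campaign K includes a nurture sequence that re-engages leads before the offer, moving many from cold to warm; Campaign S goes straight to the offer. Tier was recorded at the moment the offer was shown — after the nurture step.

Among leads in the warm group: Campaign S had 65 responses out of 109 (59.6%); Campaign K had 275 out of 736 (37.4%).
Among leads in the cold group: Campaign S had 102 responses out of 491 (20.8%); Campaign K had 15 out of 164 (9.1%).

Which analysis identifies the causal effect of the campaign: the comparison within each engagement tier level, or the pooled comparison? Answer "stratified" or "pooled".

Engagement tier lies on the pathway campaign → engagement tier → outcome, so adjusting for it blocks the indirect effect. For the total causal effect of campaign, use the unadjusted pooled rates.
Pooled: Campaign S 27.8% vs Campaign K 32.2%; Campaign K is higher overall.

pooled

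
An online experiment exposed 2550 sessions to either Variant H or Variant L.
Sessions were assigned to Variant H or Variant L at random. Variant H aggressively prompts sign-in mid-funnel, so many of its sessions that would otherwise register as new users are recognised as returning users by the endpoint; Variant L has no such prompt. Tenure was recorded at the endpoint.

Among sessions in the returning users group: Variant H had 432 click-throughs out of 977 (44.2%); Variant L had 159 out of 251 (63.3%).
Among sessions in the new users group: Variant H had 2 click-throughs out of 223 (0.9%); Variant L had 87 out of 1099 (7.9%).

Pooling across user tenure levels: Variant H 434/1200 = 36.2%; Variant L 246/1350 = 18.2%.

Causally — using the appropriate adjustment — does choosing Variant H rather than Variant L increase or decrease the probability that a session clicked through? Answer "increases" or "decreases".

increases

The user tenure-specific comparison favours Variant L throughout, but the pooled figures favour Variant H. The question is whether to condition on user tenure.
The distribution of user tenure is itself part of what the variant does — it is an intermediate outcome. Holding it fixed would remove that part of the effect; the total effect is the pooled difference.
Pooled: Variant H 36.2% vs Variant L 18.2%; Variant H is higher overall.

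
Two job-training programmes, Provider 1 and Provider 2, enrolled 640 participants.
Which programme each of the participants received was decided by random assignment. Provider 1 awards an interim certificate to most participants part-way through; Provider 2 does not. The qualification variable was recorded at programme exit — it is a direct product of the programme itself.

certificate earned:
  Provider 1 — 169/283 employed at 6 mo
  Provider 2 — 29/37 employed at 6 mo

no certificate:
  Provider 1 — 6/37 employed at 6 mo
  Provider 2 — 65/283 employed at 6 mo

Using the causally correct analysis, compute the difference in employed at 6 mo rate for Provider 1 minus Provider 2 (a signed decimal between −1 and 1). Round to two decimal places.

+0.25

Qualification attained during the programme here is a post-treatment variable shaped by the programme; conditioning on it would introduce bias rather than remove it. The overall comparison is the causal one.
The causal difference is the pooled difference: 0.547 − 0.294 = +0.253.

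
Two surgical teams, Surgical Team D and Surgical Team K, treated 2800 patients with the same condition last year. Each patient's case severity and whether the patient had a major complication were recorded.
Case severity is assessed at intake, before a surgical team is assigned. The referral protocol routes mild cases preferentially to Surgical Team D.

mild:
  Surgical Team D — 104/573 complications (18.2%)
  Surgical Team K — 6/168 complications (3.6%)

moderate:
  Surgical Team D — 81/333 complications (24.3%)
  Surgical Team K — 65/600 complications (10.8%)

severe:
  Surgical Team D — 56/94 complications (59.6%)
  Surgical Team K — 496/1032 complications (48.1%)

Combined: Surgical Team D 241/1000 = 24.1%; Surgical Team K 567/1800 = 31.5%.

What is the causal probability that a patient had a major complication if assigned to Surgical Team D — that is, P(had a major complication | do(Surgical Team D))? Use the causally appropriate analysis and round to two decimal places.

0.37

Case severity differs across surgical teams for reasons unrelated to any effect of the surgical team itself, and it separately predicts the outcome — a classic confounder. We must compare within case severity levels.
Standardising Surgical Team D to the population case severity mix: 0.265·104/573 + 0.333·81/333 + 0.402·56/94 = 0.369.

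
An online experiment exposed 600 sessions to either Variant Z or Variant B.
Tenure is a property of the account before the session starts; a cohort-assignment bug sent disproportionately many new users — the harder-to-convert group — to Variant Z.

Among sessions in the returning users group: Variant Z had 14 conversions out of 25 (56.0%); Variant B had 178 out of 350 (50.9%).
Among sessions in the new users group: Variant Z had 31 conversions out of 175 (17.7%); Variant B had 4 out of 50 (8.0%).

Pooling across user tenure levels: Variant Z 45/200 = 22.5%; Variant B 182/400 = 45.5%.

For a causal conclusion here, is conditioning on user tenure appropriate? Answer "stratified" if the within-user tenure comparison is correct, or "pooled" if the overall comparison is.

stratified

The stratified and pooled comparisons disagree (Variant Z wins within each user tenure; Variant B wins overall), so the answer turns on the causal role of user tenure.
Nothing the variant does changes user tenure; the imbalance is an allocation artefact. With user tenure also predicting the outcome, the pooled figure is confounded, and the within-stratum comparison is the causal one.
Within each level — returning users: 56.0% vs 50.9%; new users: 17.7% vs 8.0% — Variant Z is higher every time.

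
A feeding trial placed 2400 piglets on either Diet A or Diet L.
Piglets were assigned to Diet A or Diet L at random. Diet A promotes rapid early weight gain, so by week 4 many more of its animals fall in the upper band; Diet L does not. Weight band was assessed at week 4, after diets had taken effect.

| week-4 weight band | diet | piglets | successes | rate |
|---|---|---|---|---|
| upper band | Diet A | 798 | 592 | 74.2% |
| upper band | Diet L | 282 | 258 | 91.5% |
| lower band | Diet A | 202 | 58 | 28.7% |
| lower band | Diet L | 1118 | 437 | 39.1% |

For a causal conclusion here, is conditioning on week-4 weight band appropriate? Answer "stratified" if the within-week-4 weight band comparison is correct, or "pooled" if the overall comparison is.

Because the diet influences week-4 weight band, week-4 weight band is a post-treatment mediator, not a confounder. Stratifying on it would bias the estimate; the causal effect is the crude pooled difference.
Pooled: Diet A 65.0% vs Diet L 49.6%; Diet A is higher overall.

pooled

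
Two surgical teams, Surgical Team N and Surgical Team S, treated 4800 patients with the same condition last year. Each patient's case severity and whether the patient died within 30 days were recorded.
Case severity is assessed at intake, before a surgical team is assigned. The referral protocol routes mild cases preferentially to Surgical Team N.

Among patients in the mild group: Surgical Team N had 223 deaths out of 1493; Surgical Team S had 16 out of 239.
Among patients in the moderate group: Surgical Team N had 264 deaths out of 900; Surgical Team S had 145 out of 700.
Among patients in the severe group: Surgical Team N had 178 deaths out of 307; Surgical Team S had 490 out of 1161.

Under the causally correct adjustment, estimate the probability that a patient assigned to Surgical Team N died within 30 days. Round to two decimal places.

0.33

Surgical Team S is lower inside every case severity stratum but Surgical Team N is lower in aggregate. Whether to stratify depends on how case severity relates to the surgical team.
The imbalance in case severity arose from how patients were allocated, not from anything the surgical team did; and case severity independently affects the outcome. The pooled gap is confounded — condition on case severity.
Standardising Surgical Team N to the population case severity mix: 0.361·223/1493 + 0.333·264/900 + 0.306·178/307 = 0.329.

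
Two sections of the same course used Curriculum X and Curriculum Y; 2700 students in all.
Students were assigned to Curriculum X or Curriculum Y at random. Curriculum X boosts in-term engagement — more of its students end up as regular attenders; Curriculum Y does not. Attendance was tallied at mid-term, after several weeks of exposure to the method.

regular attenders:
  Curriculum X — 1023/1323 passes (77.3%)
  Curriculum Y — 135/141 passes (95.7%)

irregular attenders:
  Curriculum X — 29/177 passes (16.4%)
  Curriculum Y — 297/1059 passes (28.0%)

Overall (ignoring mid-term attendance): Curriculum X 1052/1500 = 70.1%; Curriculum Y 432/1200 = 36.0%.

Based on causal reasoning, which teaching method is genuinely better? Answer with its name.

Curriculum X

Stratifying would compare teaching methods among students the teaching methods themselves sorted into mid-term attendance groups — a form of selection on an intermediate. The unconditioned pooled rates give the total causal effect.
Pooled: Curriculum X 70.1% vs Curriculum Y 36.0%; Curriculum X is higher overall.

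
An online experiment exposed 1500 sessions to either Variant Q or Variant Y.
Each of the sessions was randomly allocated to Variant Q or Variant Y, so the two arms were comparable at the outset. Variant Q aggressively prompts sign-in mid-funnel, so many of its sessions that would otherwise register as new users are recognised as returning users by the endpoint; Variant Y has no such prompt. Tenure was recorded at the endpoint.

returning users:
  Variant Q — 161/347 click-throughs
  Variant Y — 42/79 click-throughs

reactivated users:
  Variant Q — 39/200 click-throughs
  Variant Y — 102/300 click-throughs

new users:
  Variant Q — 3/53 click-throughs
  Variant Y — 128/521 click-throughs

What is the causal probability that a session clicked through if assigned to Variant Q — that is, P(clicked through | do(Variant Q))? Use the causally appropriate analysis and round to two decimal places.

0.34

The user tenure-specific comparison favours Variant Y throughout, but the pooled figures favour Variant Q. The question is whether to condition on user tenure.
Stratifying would compare variants among sessions the variants themselves sorted into user tenure groups — a form of selection on an intermediate. The unconditioned pooled rates give the total causal effect.
So P(outcome | do(Variant Q)) is just the pooled rate for Variant Q: 203/600 = 0.338.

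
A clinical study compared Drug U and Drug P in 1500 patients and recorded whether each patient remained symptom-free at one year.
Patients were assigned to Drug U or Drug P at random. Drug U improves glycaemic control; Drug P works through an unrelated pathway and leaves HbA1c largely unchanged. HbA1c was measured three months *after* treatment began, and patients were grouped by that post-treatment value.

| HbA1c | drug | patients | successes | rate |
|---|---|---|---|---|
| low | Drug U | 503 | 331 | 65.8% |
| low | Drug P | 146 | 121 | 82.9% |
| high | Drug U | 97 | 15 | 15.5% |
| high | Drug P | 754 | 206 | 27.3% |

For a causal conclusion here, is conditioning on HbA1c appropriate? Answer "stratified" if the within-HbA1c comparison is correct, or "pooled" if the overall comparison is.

pooled

HbA1c lies on the pathway drug → HbA1c → outcome, so adjusting for it blocks the indirect effect. For the total causal effect of drug, use the unadjusted pooled rates.
Pooled: Drug U 57.7% vs Drug P 36.3%; Drug U is higher overall.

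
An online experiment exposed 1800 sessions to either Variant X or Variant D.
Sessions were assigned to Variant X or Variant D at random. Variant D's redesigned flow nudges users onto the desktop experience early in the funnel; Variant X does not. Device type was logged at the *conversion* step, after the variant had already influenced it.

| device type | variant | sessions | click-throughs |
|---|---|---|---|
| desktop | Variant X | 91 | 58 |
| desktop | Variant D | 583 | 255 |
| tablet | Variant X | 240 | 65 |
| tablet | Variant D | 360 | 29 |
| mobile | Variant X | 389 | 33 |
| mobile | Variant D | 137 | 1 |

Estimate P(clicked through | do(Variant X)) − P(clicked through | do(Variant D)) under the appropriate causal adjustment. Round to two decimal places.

-0.05

Variant X is higher inside every device type stratum but Variant D is higher in aggregate. Whether to stratify depends on how device type relates to the variant.
Device type here is a post-treatment variable shaped by the variant; conditioning on it would introduce bias rather than remove it. The overall comparison is the causal one.
The causal difference is the pooled difference: 0.217 − 0.264 = -0.047.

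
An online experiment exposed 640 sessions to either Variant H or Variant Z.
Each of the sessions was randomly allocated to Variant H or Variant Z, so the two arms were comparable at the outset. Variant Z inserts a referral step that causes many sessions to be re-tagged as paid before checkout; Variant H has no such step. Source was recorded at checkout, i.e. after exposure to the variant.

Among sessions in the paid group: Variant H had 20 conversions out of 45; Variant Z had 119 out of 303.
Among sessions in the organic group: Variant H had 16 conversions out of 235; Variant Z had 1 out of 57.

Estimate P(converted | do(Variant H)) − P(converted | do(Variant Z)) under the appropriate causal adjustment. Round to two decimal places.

-0.20

The stratified and pooled comparisons disagree (Variant H wins within each traffic source; Variant Z wins overall), so the answer turns on the causal role of traffic source.
Traffic source is recorded after the variant and is itself shifted by it — it sits on the causal path from variant to outcome. Conditioning on a mediator would strip out part of the effect we want; the pooled comparison gives the total causal effect.
The causal difference is the pooled difference: 0.129 − 0.333 = -0.205.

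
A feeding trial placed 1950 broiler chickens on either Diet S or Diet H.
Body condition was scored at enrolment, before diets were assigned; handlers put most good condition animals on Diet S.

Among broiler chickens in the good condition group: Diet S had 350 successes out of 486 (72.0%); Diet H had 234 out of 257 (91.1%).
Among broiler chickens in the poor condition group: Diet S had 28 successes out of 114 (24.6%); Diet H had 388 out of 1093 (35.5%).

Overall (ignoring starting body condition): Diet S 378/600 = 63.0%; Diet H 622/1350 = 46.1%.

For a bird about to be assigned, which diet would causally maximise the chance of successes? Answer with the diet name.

Starting body condition satisfies the back-door criterion: it is not a descendant of the diet, and it blocks the spurious path from diet to outcome. Adjusting for it (i.e., using the within-starting body condition rates) gives the causal effect.
Within each level — good condition: 72.0% vs 91.1%; poor condition: 24.6% vs 35.5% — Diet H is higher every time.

Diet H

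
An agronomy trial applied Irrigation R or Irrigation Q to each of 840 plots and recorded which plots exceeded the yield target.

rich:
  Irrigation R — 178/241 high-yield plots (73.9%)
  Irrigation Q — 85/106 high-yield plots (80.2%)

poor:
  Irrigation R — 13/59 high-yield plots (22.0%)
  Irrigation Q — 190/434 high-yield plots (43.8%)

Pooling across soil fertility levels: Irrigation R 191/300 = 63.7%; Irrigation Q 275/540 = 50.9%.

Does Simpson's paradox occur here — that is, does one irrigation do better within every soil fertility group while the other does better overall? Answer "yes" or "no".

yes

Within each soil fertility level (rich 73.9% vs 80.2%; poor 22.0% vs 43.8%), Irrigation Q has the higher rate every time. Pooled: 63.7% vs 50.9% — Irrigation R has the higher rate overall. The two comparisons disagree.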